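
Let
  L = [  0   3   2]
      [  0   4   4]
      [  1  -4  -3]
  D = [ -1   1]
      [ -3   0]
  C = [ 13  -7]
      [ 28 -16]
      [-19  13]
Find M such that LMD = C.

M = [[2, -1], [1, 0], [-5, -1]]

M = L⁻¹CD⁻¹ (apply L⁻¹ on the left and D⁻¹ on the right).
det L = 4, so L⁻¹ = [[1, 1/4, 1], [1, -1/2, 0], [-1, 3/4, 0]].
det D = 3, so D⁻¹ = [[0, -1/3], [1, -1/3]].
L⁻¹C = [[1, 2], [-1, 1], [8, -5]].
M = (L⁻¹C)D⁻¹ = [[2, -1], [1, 0], [-5, -1]].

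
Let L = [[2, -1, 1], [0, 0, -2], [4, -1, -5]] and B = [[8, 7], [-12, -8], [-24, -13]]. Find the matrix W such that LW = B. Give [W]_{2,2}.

Left-multiplying both sides by L⁻¹ gives W = L⁻¹B.
det L = 4; the adjugate gives L⁻¹ = [[-1/2, -3/2, 1/2], [-2, -7/2, 1], [0, -1/2, 0]].
W = L⁻¹B = [[-1/2, -3/2, 1/2], [-2, -7/2, 1], [0, -1/2, 0]] · [[8, 7], [-12, -8], [-24, -13]] = [[2, 2], [2, 1], [6, 4]].

1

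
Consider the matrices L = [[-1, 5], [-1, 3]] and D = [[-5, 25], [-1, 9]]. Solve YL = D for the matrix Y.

Y = [[5, 0], [3, -2]]

Since L sits to the right of Y, Y = DL⁻¹.
L has determinant 2; L⁻¹ = [[3/2, -5/2], [1/2, -1/2]].
Y = DL⁻¹ = [[-5, 25], [-1, 9]] · [[3/2, -5/2], [1/2, -1/2]] = [[5, 0], [3, -2]].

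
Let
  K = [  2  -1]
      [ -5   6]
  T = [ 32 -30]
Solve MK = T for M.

Right-multiplying both sides by K⁻¹ gives M = TK⁻¹.
det K = 7, so K⁻¹ = [[6/7, 1/7], [5/7, 2/7]].
M = TK⁻¹ = [[32, -30]] · [[6/7, 1/7], [5/7, 2/7]] = [[6, -4]].

M = [[6, -4]]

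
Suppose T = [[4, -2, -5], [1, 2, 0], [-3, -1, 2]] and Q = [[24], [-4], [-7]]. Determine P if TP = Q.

P = [[2], [-3], [-2]]

Left-multiplying both sides by T⁻¹ gives P = T⁻¹Q.
det T = -5; the adjugate gives T⁻¹ = [[-4/5, -9/5, -2], [2/5, 7/5, 1], [-1, -2, -2]].
P = T⁻¹Q = [[-4/5, -9/5, -2], [2/5, 7/5, 1], [-1, -2, -2]] · [[24], [-4], [-7]] = [[2], [-3], [-2]].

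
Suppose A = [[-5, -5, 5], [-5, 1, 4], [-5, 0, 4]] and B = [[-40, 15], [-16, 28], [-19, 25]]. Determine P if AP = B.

Left-multiplying both sides by A⁻¹ gives P = A⁻¹B.
det A = 5; the adjugate gives A⁻¹ = [[4/5, 4, -5], [0, 1, -1], [1, 5, -6]].
P = A⁻¹B = [[4/5, 4, -5], [0, 1, -1], [1, 5, -6]] · [[-40, 15], [-16, 28], [-19, 25]] = [[-1, -1], [3, 3], [-6, 5]].

P = [[-1, -1], [3, 3], [-6, 5]]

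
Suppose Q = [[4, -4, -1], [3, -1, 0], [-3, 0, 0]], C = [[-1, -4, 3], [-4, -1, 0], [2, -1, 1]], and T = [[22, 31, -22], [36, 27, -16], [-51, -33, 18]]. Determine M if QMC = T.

M = Q⁻¹TC⁻¹ (apply Q⁻¹ on the left and C⁻¹ on the right).
det Q = 3; the adjugate gives Q⁻¹ = [[0, 0, -1/3], [0, -1, -1], [-1, 4, 8/3]].
det C = 3; the adjugate gives C⁻¹ = [[-1/3, 1/3, 1], [4/3, -7/3, -4], [2, -3, -5]].
Q⁻¹T = [[17, 11, -6], [15, 6, -2], [-14, -11, 6]].
M = (Q⁻¹T)C⁻¹ = [[-3, -2, 3], [-1, -3, 1], [2, 3, 0]].

M = [[-3, -2, 3], [-1, -3, 1], [2, 3, 0]]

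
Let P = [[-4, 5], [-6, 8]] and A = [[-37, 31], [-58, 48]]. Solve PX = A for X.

P is on the left of X, so left-multiply by P⁻¹: X = P⁻¹A.
det P = -2, so P⁻¹ = [[-4, 5/2], [-3, 2]].
X = P⁻¹A = [[-4, 5/2], [-3, 2]] · [[-37, 31], [-58, 48]] = [[3, -4], [-5, 3]].

X = [[3, -4], [-5, 3]]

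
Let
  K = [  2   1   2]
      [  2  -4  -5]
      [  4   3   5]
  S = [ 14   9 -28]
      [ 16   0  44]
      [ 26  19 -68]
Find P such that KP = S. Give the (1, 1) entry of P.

K is on the left of P, so left-multiply by K⁻¹: P = K⁻¹S.
det K = 4, so K⁻¹ = [[-5/4, 1/4, 3/4], [-15/2, 1/2, 7/2], [11/2, -1/2, -5/2]].
P = K⁻¹S = [[-5/4, 1/4, 3/4], [-15/2, 1/2, 7/2], [11/2, -1/2, -5/2]] · [[14, 9, -28], [16, 0, 44], [26, 19, -68]] = [[6, 3, -5], [-6, -1, -6], [4, 2, -6]].

6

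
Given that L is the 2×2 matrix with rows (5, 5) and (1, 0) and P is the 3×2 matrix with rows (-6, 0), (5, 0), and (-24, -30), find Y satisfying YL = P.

Y = [[0, -6], [0, 5], [-6, 6]]

L is on the right of Y, so right-multiply by L⁻¹: Y = PL⁻¹.
det L = -5; the adjugate gives L⁻¹ = [[0, 1], [1/5, -1]].
Y = PL⁻¹ = [[-6, 0], [5, 0], [-24, -30]] · [[0, 1], [1/5, -1]] = [[0, -6], [0, 5], [-6, 6]].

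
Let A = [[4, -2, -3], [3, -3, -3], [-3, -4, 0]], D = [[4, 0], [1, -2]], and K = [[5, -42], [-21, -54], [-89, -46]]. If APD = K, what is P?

Isolating P: multiply by A⁻¹ from the left and D⁻¹ from the right, so P = A⁻¹KD⁻¹.
det A = -3, so A⁻¹ = [[4, -4, 1], [-3, 3, -1], [7, -22/3, 2]].
det D = -8; the adjugate gives D⁻¹ = [[1/4, 0], [1/8, -1/2]].
A⁻¹K = [[15, 2], [11, 10], [11, 10]].
P = (A⁻¹K)D⁻¹ = [[4, -1], [4, -5], [4, -5]].

P = [[4, -1], [4, -5], [4, -5]]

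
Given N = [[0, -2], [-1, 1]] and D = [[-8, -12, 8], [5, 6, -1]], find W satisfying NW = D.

Since N multiplies W on the left, W = N⁻¹D.
det N = -2, so N⁻¹ = [[-1/2, -1], [-1/2, 0]].
W = N⁻¹D = [[-1/2, -1], [-1/2, 0]] · [[-8, -12, 8], [5, 6, -1]] = [[-1, 0, -3], [4, 6, -4]].

W = [[-1, 0, -3], [4, 6, -4]]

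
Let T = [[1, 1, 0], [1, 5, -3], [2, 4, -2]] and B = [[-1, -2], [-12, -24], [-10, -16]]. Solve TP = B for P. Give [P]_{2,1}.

T is on the left of P, so left-multiply by T⁻¹: P = T⁻¹B.
det T = -2, so T⁻¹ = [[-1, -1, 3/2], [2, 1, -3/2], [3, 1, -2]].
P = T⁻¹B = [[-1, -1, 3/2], [2, 1, -3/2], [3, 1, -2]] · [[-1, -2], [-12, -24], [-10, -16]] = [[-2, 2], [1, -4], [5, 2]].

1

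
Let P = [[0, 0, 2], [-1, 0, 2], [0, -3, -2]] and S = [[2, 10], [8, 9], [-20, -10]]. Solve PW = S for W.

W = [[-6, 1], [6, 0], [1, 5]]

Left-multiplying both sides by P⁻¹ gives W = P⁻¹S.
P has determinant 6; P⁻¹ = [[1, -1, 0], [-1/3, 0, -1/3], [1/2, 0, 0]].
W = P⁻¹S = [[1, -1, 0], [-1/3, 0, -1/3], [1/2, 0, 0]] · [[2, 10], [8, 9], [-20, -10]] = [[-6, 1], [6, 0], [1, 5]].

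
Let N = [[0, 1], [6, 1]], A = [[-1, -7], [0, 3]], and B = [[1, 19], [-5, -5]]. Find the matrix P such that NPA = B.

P = N⁻¹BA⁻¹ (apply N⁻¹ on the left and A⁻¹ on the right).
N has determinant -6; N⁻¹ = [[-1/6, 1/6], [1, 0]].
det A = -3; the adjugate gives A⁻¹ = [[-1, -7/3], [0, 1/3]].
N⁻¹B = [[-1, -4], [1, 19]].
P = (N⁻¹B)A⁻¹ = [[1, 1], [-1, 4]].

P = [[1, 1], [-1, 4]]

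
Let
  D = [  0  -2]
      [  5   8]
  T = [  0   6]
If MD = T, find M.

M = [[-3, 0]]

D is on the right of M, so right-multiply by D⁻¹: M = TD⁻¹.
det D = 10, so D⁻¹ = [[4/5, 1/5], [-1/2, 0]].
M = TD⁻¹ = [[0, 6]] · [[4/5, 1/5], [-1/2, 0]] = [[-3, 0]].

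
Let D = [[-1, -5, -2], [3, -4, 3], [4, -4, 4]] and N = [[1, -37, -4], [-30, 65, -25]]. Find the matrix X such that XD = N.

X = [[5, 6, -3], [-5, -5, -5]]

Since D sits to the right of X, X = ND⁻¹.
det D = -4; the adjugate gives D⁻¹ = [[1, -7, 23/4], [0, -1, 3/4], [-1, 6, -19/4]].
X = ND⁻¹ = [[1, -37, -4], [-30, 65, -25]] · [[1, -7, 23/4], [0, -1, 3/4], [-1, 6, -19/4]] = [[5, 6, -3], [-5, -5, -5]].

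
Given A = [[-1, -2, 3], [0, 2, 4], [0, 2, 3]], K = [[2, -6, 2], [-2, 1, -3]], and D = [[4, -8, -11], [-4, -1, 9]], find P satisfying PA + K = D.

P = [[-2, 2, -5], [2, 3, -2]]

PA = D − K = [[2, -2, -13], [-2, -2, 12]].
A is on the right of P, so right-multiply by A⁻¹: P = (D − K)A⁻¹.
det A = 2; the adjugate gives A⁻¹ = [[-1, 6, -7], [0, -3/2, 2], [0, 1, -1]].
P = (D − K)A⁻¹ = [[-2, 2, -5], [2, 3, -2]].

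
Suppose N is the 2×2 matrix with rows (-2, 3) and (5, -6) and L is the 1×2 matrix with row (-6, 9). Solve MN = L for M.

Right-multiplying both sides by N⁻¹ gives M = LN⁻¹.
det N = -3, so N⁻¹ = [[2, 1], [5/3, 2/3]].
M = LN⁻¹ = [[-6, 9]] · [[2, 1], [5/3, 2/3]] = [[3, 0]].

M = [[3, 0]]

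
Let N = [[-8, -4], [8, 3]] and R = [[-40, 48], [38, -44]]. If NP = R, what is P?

P = [[4, -4], [2, -4]]

Left-multiplying both sides by N⁻¹ gives P = N⁻¹R.
det N = 8, so N⁻¹ = [[3/8, 1/2], [-1, -1]].
P = N⁻¹R = [[3/8, 1/2], [-1, -1]] · [[-40, 48], [38, -44]] = [[4, -4], [2, -4]].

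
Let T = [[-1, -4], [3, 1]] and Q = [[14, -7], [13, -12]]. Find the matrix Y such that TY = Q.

Y = [[6, -5], [-5, 3]]

T is on the left of Y, so left-multiply by T⁻¹: Y = T⁻¹Q.
det T = 11; the adjugate gives T⁻¹ = [[1/11, 4/11], [-3/11, -1/11]].
Y = T⁻¹Q = [[1/11, 4/11], [-3/11, -1/11]] · [[14, -7], [13, -12]] = [[6, -5], [-5, 3]].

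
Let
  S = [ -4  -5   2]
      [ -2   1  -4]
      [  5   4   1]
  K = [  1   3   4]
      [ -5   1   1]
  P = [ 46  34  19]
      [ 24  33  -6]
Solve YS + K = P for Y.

Y = [[-3, -4, 5], [-2, 2, 5]]

YS = P − K = [[45, 31, 15], [29, 32, -7]].
Right-multiplying both sides by S⁻¹ gives Y = (P − K)S⁻¹.
det S = -4; the adjugate gives S⁻¹ = [[-17/4, -13/4, -9/2], [9/2, 7/2, 5], [13/4, 9/4, 7/2]].
Y = (P − K)S⁻¹ = [[-3, -4, 5], [-2, 2, 5]].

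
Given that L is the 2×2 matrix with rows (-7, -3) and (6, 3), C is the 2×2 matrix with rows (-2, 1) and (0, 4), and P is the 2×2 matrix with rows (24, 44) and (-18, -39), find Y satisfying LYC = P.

Y = L⁻¹PC⁻¹ (apply L⁻¹ on the left and C⁻¹ on the right).
L has determinant -3; L⁻¹ = [[-1, -1], [2, 7/3]].
det C = -8, so C⁻¹ = [[-1/2, 1/8], [0, 1/4]].
L⁻¹P = [[-6, -5], [6, -3]].
Y = (L⁻¹P)C⁻¹ = [[3, -2], [-3, 0]].

Y = [[3, -2], [-3, 0]]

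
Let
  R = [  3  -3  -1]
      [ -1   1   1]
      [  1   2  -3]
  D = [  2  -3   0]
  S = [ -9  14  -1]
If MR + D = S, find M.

M = [[-4, 1, 2]]

MR = S − D = [[-11, 17, -1]].
Since R sits to the right of M, M = (S − D)R⁻¹.
det R = -6; the adjugate gives R⁻¹ = [[5/6, 11/6, 1/3], [1/3, 4/3, 1/3], [1/2, 3/2, 0]].
M = (S − D)R⁻¹ = [[-4, 1, 2]].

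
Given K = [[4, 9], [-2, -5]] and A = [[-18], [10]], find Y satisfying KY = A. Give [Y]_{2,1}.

Left-multiplying both sides by K⁻¹ gives Y = K⁻¹A.
K has determinant -2; K⁻¹ = [[5/2, 9/2], [-1, -2]].
Y = K⁻¹A = [[5/2, 9/2], [-1, -2]] · [[-18], [10]] = [[0], [-2]].

-2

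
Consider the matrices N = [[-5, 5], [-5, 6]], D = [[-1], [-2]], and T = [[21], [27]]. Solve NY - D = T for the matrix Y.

Y = [[1], [5]]

NY = T + D = [[20], [25]].
Since N multiplies Y on the left, Y = N⁻¹(T + D).
N has determinant -5; N⁻¹ = [[-6/5, 1], [-1, 1]].
Y = N⁻¹(T + D) = [[1], [5]].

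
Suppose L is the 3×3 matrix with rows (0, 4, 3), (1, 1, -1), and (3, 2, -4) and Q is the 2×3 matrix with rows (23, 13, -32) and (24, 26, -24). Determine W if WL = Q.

W = [[-1, 5, 6], [2, 6, 6]]

Right-multiplying both sides by L⁻¹ gives W = QL⁻¹.
det L = 1, so L⁻¹ = [[-2, 22, -7], [1, -9, 3], [-1, 12, -4]].
W = QL⁻¹ = [[23, 13, -32], [24, 26, -24]] · [[-2, 22, -7], [1, -9, 3], [-1, 12, -4]] = [[-1, 5, 6], [2, 6, 6]].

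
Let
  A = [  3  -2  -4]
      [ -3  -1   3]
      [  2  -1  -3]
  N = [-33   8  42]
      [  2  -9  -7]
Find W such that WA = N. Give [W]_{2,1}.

Since A sits to the right of W, W = NA⁻¹.
det A = 4; the adjugate gives A⁻¹ = [[3/2, -1/2, -5/2], [-3/4, -1/4, 3/4], [5/4, -1/4, -9/4]].
W = NA⁻¹ = [[-33, 8, 42], [2, -9, -7]] · [[3/2, -1/2, -5/2], [-3/4, -1/4, 3/4], [5/4, -1/4, -9/4]] = [[-3, 4, -6], [1, 3, 4]].

1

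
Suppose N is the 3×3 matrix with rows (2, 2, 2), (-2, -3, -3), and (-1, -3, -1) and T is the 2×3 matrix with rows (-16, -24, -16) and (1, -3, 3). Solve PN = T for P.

P = [[-6, 0, 4], [0, -2, 3]]

Right-multiplying both sides by N⁻¹ gives P = TN⁻¹.
N has determinant -4; N⁻¹ = [[3/2, 1, 0], [-1/4, 0, -1/2], [-3/4, -1, 1/2]].
P = TN⁻¹ = [[-16, -24, -16], [1, -3, 3]] · [[3/2, 1, 0], [-1/4, 0, -1/2], [-3/4, -1, 1/2]] = [[-6, 0, 4], [0, -2, 3]].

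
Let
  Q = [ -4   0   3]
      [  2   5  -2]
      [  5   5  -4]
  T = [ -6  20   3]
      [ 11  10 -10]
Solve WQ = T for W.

W = [[5, 2, 2], [-4, 5, -3]]

Right-multiplying both sides by Q⁻¹ gives W = TQ⁻¹.
det Q = -5, so Q⁻¹ = [[2, -3, 3], [2/5, -1/5, 2/5], [3, -4, 4]].
W = TQ⁻¹ = [[-6, 20, 3], [11, 10, -10]] · [[2, -3, 3], [2/5, -1/5, 2/5], [3, -4, 4]] = [[5, 2, 2], [-4, 5, -3]].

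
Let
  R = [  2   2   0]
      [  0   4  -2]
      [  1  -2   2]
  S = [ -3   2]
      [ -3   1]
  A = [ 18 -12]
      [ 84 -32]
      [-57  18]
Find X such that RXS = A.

Isolating X: multiply by R⁻¹ from the left and S⁻¹ from the right, so X = R⁻¹AS⁻¹.
det R = 4; the adjugate gives R⁻¹ = [[1, -1, -1], [-1/2, 1, 1], [-1, 3/2, 2]].
det S = 3, so S⁻¹ = [[1/3, -2/3], [1, -1]].
R⁻¹A = [[-9, 2], [18, -8], [-6, 0]].
X = (R⁻¹A)S⁻¹ = [[-1, 4], [-2, -4], [-2, 4]].

X = [[-1, 4], [-2, -4], [-2, 4]]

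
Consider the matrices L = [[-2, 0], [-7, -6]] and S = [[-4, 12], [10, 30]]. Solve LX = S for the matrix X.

X = [[2, -6], [-4, 2]]

L is on the left of X, so left-multiply by L⁻¹: X = L⁻¹S.
L has determinant 12; L⁻¹ = [[-1/2, 0], [7/12, -1/6]].
X = L⁻¹S = [[-1/2, 0], [7/12, -1/6]] · [[-4, 12], [10, 30]] = [[2, -6], [-4, 2]].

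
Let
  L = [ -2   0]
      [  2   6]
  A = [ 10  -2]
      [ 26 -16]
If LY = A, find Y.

Left-multiplying both sides by L⁻¹ gives Y = L⁻¹A.
det L = -12, so L⁻¹ = [[-1/2, 0], [1/6, 1/6]].
Y = L⁻¹A = [[-1/2, 0], [1/6, 1/6]] · [[10, -2], [26, -16]] = [[-5, 1], [6, -3]].

Y = [[-5, 1], [6, -3]]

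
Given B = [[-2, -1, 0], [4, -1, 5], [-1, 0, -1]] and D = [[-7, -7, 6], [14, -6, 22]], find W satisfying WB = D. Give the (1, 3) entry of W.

-1

Since B sits to the right of W, W = DB⁻¹.
det B = -1; the adjugate gives B⁻¹ = [[-1, 1, 5], [1, -2, -10], [1, -1, -6]].
W = DB⁻¹ = [[-7, -7, 6], [14, -6, 22]] · [[-1, 1, 5], [1, -2, -10], [1, -1, -6]] = [[6, 1, -1], [2, 4, -2]].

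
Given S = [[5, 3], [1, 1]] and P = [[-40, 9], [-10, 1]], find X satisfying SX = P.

X = [[-5, 3], [-5, -2]]

Since S multiplies X on the left, X = S⁻¹P.
S has determinant 2; S⁻¹ = [[1/2, -3/2], [-1/2, 5/2]].
X = S⁻¹P = [[1/2, -3/2], [-1/2, 5/2]] · [[-40, 9], [-10, 1]] = [[-5, 3], [-5, -2]].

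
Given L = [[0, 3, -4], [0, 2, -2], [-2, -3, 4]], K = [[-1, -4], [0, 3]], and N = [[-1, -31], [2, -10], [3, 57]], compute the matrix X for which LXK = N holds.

X = [[1, -3], [-5, -3], [-4, 0]]

Isolating X: multiply by L⁻¹ from the left and K⁻¹ from the right, so X = L⁻¹NK⁻¹.
det L = -4; the adjugate gives L⁻¹ = [[-1/2, 0, -1/2], [-1, 2, 0], [-1, 3/2, 0]].
det K = -3, so K⁻¹ = [[-1, -4/3], [0, 1/3]].
L⁻¹N = [[-1, -13], [5, 11], [4, 16]].
X = (L⁻¹N)K⁻¹ = [[1, -3], [-5, -3], [-4, 0]].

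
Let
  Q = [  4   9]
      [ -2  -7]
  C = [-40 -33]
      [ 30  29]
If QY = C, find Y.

Q is on the left of Y, so left-multiply by Q⁻¹: Y = Q⁻¹C.
det Q = -10, so Q⁻¹ = [[7/10, 9/10], [-1/5, -2/5]].
Y = Q⁻¹C = [[7/10, 9/10], [-1/5, -2/5]] · [[-40, -33], [30, 29]] = [[-1, 3], [-4, -5]].

Y = [[-1, 3], [-4, -5]]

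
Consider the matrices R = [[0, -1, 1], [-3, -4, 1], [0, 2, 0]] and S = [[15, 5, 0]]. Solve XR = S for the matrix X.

X = [[5, -5, -5]]

R is on the right of X, so right-multiply by R⁻¹: X = SR⁻¹.
R has determinant -6; R⁻¹ = [[1/3, -1/3, -1/2], [0, 0, 1/2], [1, 0, 1/2]].
X = SR⁻¹ = [[15, 5, 0]] · [[1/3, -1/3, -1/2], [0, 0, 1/2], [1, 0, 1/2]] = [[5, -5, -5]].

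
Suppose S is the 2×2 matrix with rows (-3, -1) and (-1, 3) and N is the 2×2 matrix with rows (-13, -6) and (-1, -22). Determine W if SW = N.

W = [[4, 4], [1, -6]]

Since S multiplies W on the left, W = S⁻¹N.
S has determinant -10; S⁻¹ = [[-3/10, -1/10], [-1/10, 3/10]].
W = S⁻¹N = [[-3/10, -1/10], [-1/10, 3/10]] · [[-13, -6], [-1, -22]] = [[4, 4], [1, -6]].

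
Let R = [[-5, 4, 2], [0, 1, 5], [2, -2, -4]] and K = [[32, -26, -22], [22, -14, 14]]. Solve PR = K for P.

Since R sits to the right of P, P = KR⁻¹.
R has determinant 6; R⁻¹ = [[1, 2, 3], [5/3, 8/3, 25/6], [-1/3, -1/3, -5/6]].
P = KR⁻¹ = [[32, -26, -22], [22, -14, 14]] · [[1, 2, 3], [5/3, 8/3, 25/6], [-1/3, -1/3, -5/6]] = [[-4, 2, 6], [-6, 2, -4]].

P = [[-4, 2, 6], [-6, 2, -4]]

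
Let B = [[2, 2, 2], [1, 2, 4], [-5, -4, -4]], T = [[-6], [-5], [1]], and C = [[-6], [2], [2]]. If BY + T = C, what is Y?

Y = [[-1], [-2], [3]]

BY = C − T = [[0], [7], [1]].
Since B multiplies Y on the left, Y = B⁻¹(C − T).
det B = -4, so B⁻¹ = [[-2, 0, -1], [4, -1/2, 3/2], [-3/2, 1/2, -1/2]].
Y = B⁻¹(C − T) = [[-1], [-2], [3]].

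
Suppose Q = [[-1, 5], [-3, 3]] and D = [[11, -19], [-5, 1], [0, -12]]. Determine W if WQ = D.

W = [[-2, -3], [-1, 2], [-3, 1]]

Right-multiplying both sides by Q⁻¹ gives W = DQ⁻¹.
Q has determinant 12; Q⁻¹ = [[1/4, -5/12], [1/4, -1/12]].
W = DQ⁻¹ = [[11, -19], [-5, 1], [0, -12]] · [[1/4, -5/12], [1/4, -1/12]] = [[-2, -3], [-1, 2], [-3, 1]].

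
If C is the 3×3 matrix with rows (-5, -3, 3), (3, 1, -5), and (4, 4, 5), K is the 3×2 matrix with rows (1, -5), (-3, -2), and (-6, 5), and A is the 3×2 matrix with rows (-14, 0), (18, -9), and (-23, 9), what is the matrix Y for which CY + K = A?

Y = [[-3, -4], [5, 5], [-5, 0]]

CY = A − K = [[-15, 5], [21, -7], [-17, 4]].
Left-multiplying both sides by C⁻¹ gives Y = C⁻¹(A − K).
det C = 4; the adjugate gives C⁻¹ = [[25/4, 27/4, 3], [-35/4, -37/4, -4], [2, 2, 1]].
Y = C⁻¹(A − K) = [[-3, -4], [5, 5], [-5, 0]].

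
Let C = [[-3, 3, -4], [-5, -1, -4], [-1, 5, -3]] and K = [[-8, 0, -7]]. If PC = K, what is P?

Right-multiplying both sides by C⁻¹ gives P = KC⁻¹.
C has determinant 2; C⁻¹ = [[23/2, -11/2, -8], [-11/2, 5/2, 4], [-13, 6, 9]].
P = KC⁻¹ = [[-8, 0, -7]] · [[23/2, -11/2, -8], [-11/2, 5/2, 4], [-13, 6, 9]] = [[-1, 2, 1]].

P = [[-1, 2, 1]]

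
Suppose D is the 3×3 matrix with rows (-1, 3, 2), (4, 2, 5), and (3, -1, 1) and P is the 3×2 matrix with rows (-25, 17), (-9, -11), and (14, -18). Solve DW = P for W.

Since D multiplies W on the left, W = D⁻¹P.
D has determinant 6; D⁻¹ = [[7/6, -5/6, 11/6], [11/6, -7/6, 13/6], [-5/3, 4/3, -7/3]].
W = D⁻¹P = [[7/6, -5/6, 11/6], [11/6, -7/6, 13/6], [-5/3, 4/3, -7/3]] · [[-25, 17], [-9, -11], [14, -18]] = [[4, -4], [-5, 5], [-3, -1]].

W = [[4, -4], [-5, 5], [-3, -1]]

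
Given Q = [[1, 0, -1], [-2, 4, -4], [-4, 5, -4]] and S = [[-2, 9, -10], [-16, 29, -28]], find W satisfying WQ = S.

Since Q sits to the right of W, W = SQ⁻¹.
det Q = -2, so Q⁻¹ = [[-2, 5/2, -2], [-4, 4, -3], [-3, 5/2, -2]].
W = SQ⁻¹ = [[-2, 9, -10], [-16, 29, -28]] · [[-2, 5/2, -2], [-4, 4, -3], [-3, 5/2, -2]] = [[-2, 6, -3], [0, 6, 1]].

W = [[-2, 6, -3], [0, 6, 1]]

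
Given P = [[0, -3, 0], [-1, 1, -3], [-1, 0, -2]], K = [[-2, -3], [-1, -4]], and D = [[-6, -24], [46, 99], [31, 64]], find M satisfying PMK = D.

M = [[2, 1], [0, -2], [5, 3]]

M = P⁻¹DK⁻¹ (apply P⁻¹ on the left and K⁻¹ on the right).
det P = -3; the adjugate gives P⁻¹ = [[2/3, 2, -3], [-1/3, 0, 0], [-1/3, -1, 1]].
K has determinant 5; K⁻¹ = [[-4/5, 3/5], [1/5, -2/5]].
P⁻¹D = [[-5, -10], [2, 8], [-13, -27]].
M = (P⁻¹D)K⁻¹ = [[2, 1], [0, -2], [5, 3]].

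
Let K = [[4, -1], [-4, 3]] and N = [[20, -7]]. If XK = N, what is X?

X = [[4, -1]]

K is on the right of X, so right-multiply by K⁻¹: X = NK⁻¹.
det K = 8; the adjugate gives K⁻¹ = [[3/8, 1/8], [1/2, 1/2]].
X = NK⁻¹ = [[20, -7]] · [[3/8, 1/8], [1/2, 1/2]] = [[4, -1]].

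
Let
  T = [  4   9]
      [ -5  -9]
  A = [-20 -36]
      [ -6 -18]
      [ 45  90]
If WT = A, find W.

W = [[0, 4], [-4, -2], [5, -5]]

Since T sits to the right of W, W = AT⁻¹.
T has determinant 9; T⁻¹ = [[-1, -1], [5/9, 4/9]].
W = AT⁻¹ = [[-20, -36], [-6, -18], [45, 90]] · [[-1, -1], [5/9, 4/9]] = [[0, 4], [-4, -2], [5, -5]].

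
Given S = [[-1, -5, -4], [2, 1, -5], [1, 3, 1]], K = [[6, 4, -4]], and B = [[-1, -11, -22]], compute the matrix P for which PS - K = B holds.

PS = B + K = [[5, -7, -26]].
Right-multiplying both sides by S⁻¹ gives P = (B + K)S⁻¹.
det S = -1; the adjugate gives S⁻¹ = [[-16, 7, -29], [7, -3, 13], [-5, 2, -9]].
P = (B + K)S⁻¹ = [[1, 4, -2]].

P = [[1, 4, -2]]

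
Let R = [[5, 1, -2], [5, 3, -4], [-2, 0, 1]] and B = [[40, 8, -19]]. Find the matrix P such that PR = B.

P = [[5, 1, -5]]

Since R sits to the right of P, P = BR⁻¹.
det R = 6; the adjugate gives R⁻¹ = [[1/2, -1/6, 1/3], [1/2, 1/6, 5/3], [1, -1/3, 5/3]].
P = BR⁻¹ = [[40, 8, -19]] · [[1/2, -1/6, 1/3], [1/2, 1/6, 5/3], [1, -1/3, 5/3]] = [[5, 1, -5]].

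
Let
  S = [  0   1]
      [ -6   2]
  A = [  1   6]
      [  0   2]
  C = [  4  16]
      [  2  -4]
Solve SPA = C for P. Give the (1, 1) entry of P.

P = S⁻¹CA⁻¹ (apply S⁻¹ on the left and A⁻¹ on the right).
det S = 6; the adjugate gives S⁻¹ = [[1/3, -1/6], [1, 0]].
A has determinant 2; A⁻¹ = [[1, -3], [0, 1/2]].
S⁻¹C = [[1, 6], [4, 16]].
P = (S⁻¹C)A⁻¹ = [[1, 0], [4, -4]].

1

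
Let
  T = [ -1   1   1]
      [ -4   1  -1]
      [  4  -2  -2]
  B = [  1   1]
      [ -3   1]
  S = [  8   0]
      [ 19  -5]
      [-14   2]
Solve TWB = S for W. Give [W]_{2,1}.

4

Left-multiply by T⁻¹ and right-multiply by B⁻¹: W = T⁻¹SB⁻¹.
T has determinant -4; T⁻¹ = [[1, 0, 1/2], [3, 1/2, 5/4], [-1, -1/2, -3/4]].
det B = 4; the adjugate gives B⁻¹ = [[1/4, -1/4], [3/4, 1/4]].
T⁻¹S = [[1, 1], [16, 0], [-7, 1]].
W = (T⁻¹S)B⁻¹ = [[1, 0], [4, -4], [-1, 2]].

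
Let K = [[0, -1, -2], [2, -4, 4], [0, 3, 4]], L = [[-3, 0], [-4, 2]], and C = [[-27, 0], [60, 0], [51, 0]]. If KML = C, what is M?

M = [[2, 0], [1, 0], [-5, 0]]

Isolating M: multiply by K⁻¹ from the left and L⁻¹ from the right, so M = K⁻¹CL⁻¹.
det K = -4, so K⁻¹ = [[7, 1/2, 3], [2, 0, 1], [-3/2, 0, -1/2]].
det L = -6, so L⁻¹ = [[-1/3, 0], [-2/3, 1/2]].
K⁻¹C = [[-6, 0], [-3, 0], [15, 0]].
M = (K⁻¹C)L⁻¹ = [[2, 0], [1, 0], [-5, 0]].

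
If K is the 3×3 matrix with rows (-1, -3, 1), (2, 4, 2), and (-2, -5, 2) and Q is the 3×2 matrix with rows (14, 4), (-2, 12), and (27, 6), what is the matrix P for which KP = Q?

Since K multiplies P on the left, P = K⁻¹Q.
det K = 4, so K⁻¹ = [[9/2, 1/4, -5/2], [-2, 0, 1], [-1/2, 1/4, 1/2]].
P = K⁻¹Q = [[9/2, 1/4, -5/2], [-2, 0, 1], [-1/2, 1/4, 1/2]] · [[14, 4], [-2, 12], [27, 6]] = [[-5, 6], [-1, -2], [6, 4]].

P = [[-5, 6], [-1, -2], [6, 4]]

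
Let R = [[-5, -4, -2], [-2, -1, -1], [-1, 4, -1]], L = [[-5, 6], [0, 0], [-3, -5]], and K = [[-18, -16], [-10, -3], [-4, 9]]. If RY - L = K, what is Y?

RY = K + L = [[-23, -10], [-10, -3], [-7, 4]].
Since R multiplies Y on the left, Y = R⁻¹(K + L).
R has determinant -3; R⁻¹ = [[-5/3, 4, -2/3], [1/3, -1, 1/3], [3, -8, 1]].
Y = R⁻¹(K + L) = [[3, 2], [0, 1], [4, -2]].

Y = [[3, 2], [0, 1], [4, -2]]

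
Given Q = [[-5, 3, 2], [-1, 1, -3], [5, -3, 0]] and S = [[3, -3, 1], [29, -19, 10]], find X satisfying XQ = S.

Q is on the right of X, so right-multiply by Q⁻¹: X = SQ⁻¹.
det Q = -4, so Q⁻¹ = [[9/4, 3/2, 11/4], [15/4, 5/2, 17/4], [1/2, 0, 1/2]].
X = SQ⁻¹ = [[3, -3, 1], [29, -19, 10]] · [[9/4, 3/2, 11/4], [15/4, 5/2, 17/4], [1/2, 0, 1/2]] = [[-4, -3, -4], [-1, -4, 4]].

X = [[-4, -3, -4], [-1, -4, 4]]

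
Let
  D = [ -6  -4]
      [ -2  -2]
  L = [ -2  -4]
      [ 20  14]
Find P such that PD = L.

P = [[-1, 4], [-3, -1]]

D is on the right of P, so right-multiply by D⁻¹: P = LD⁻¹.
det D = 4; the adjugate gives D⁻¹ = [[-1/2, 1], [1/2, -3/2]].
P = LD⁻¹ = [[-2, -4], [20, 14]] · [[-1/2, 1], [1/2, -3/2]] = [[-1, 4], [-3, -1]].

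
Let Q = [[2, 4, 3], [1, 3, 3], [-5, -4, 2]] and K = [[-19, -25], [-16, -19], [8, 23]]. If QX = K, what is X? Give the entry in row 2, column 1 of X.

Left-multiplying both sides by Q⁻¹ gives X = Q⁻¹K.
det Q = 1, so Q⁻¹ = [[18, -20, 3], [-17, 19, -3], [11, -12, 2]].
X = Q⁻¹K = [[18, -20, 3], [-17, 19, -3], [11, -12, 2]] · [[-19, -25], [-16, -19], [8, 23]] = [[2, -1], [-5, -5], [-1, -1]].

-5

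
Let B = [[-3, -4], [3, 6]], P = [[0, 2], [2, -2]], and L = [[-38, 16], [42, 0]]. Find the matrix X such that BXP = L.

Isolating X: multiply by B⁻¹ from the left and P⁻¹ from the right, so X = B⁻¹LP⁻¹.
det B = -6; the adjugate gives B⁻¹ = [[-1, -2/3], [1/2, 1/2]].
det P = -4, so P⁻¹ = [[1/2, 1/2], [1/2, 0]].
B⁻¹L = [[10, -16], [2, 8]].
X = (B⁻¹L)P⁻¹ = [[-3, 5], [5, 1]].

X = [[-3, 5], [5, 1]]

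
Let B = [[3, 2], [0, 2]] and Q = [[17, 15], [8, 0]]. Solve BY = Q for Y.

Y = [[3, 5], [4, 0]]

B is on the left of Y, so left-multiply by B⁻¹: Y = B⁻¹Q.
det B = 6, so B⁻¹ = [[1/3, -1/3], [0, 1/2]].
Y = B⁻¹Q = [[1/3, -1/3], [0, 1/2]] · [[17, 15], [8, 0]] = [[3, 5], [4, 0]].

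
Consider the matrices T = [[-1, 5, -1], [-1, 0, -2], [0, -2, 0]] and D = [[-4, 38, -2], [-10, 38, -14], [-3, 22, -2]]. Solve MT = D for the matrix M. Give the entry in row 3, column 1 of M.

Right-multiplying both sides by T⁻¹ gives M = DT⁻¹.
det T = 2; the adjugate gives T⁻¹ = [[-2, 1, -5], [0, 0, -1/2], [1, -1, 5/2]].
M = DT⁻¹ = [[-4, 38, -2], [-10, 38, -14], [-3, 22, -2]] · [[-2, 1, -5], [0, 0, -1/2], [1, -1, 5/2]] = [[6, -2, -4], [6, 4, -4], [4, -1, -1]].

4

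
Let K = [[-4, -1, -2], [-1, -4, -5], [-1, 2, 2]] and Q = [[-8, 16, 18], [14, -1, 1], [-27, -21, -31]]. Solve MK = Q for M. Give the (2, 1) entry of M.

Right-multiplying both sides by K⁻¹ gives M = QK⁻¹.
det K = -3, so K⁻¹ = [[-2/3, 2/3, 1], [-7/3, 10/3, 6], [2, -3, -5]].
M = QK⁻¹ = [[-8, 16, 18], [14, -1, 1], [-27, -21, -31]] · [[-2/3, 2/3, 1], [-7/3, 10/3, 6], [2, -3, -5]] = [[4, -6, -2], [-5, 3, 3], [5, 5, 2]].

-5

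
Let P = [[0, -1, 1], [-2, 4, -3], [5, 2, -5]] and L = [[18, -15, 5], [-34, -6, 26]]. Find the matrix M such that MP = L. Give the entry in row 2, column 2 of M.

Since P sits to the right of M, M = LP⁻¹.
det P = 1, so P⁻¹ = [[-14, -3, -1], [-25, -5, -2], [-24, -5, -2]].
M = LP⁻¹ = [[18, -15, 5], [-34, -6, 26]] · [[-14, -3, -1], [-25, -5, -2], [-24, -5, -2]] = [[3, -4, 2], [2, 2, -6]].

2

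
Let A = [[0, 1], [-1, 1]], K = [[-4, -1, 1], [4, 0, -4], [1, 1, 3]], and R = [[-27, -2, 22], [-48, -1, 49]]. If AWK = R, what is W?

W = [[-2, 4, -3], [3, -4, 1]]

Left-multiply by A⁻¹ and right-multiply by K⁻¹: W = A⁻¹RK⁻¹.
det A = 1; the adjugate gives A⁻¹ = [[1, -1], [1, 0]].
det K = 4, so K⁻¹ = [[1, 1, 1], [-4, -13/4, -3], [1, 3/4, 1]].
A⁻¹R = [[21, -1, -27], [-27, -2, 22]].
W = (A⁻¹R)K⁻¹ = [[-2, 4, -3], [3, -4, 1]].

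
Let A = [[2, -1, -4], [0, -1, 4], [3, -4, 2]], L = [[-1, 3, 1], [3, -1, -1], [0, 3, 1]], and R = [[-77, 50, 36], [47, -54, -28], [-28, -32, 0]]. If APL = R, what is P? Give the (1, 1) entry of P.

-4

Left-multiply by A⁻¹ and right-multiply by L⁻¹: P = A⁻¹RL⁻¹.
det A = 4; the adjugate gives A⁻¹ = [[7/2, 9/2, -2], [3, 4, -2], [3/4, 5/4, -1/2]].
det L = -2; the adjugate gives L⁻¹ = [[-1, 0, 1], [3/2, 1/2, -1], [-9/2, -3/2, 4]].
A⁻¹R = [[-2, -4, 0], [13, -2, -4], [15, -14, -8]].
P = (A⁻¹R)L⁻¹ = [[-4, -2, 2], [2, 5, -1], [0, 5, -3]].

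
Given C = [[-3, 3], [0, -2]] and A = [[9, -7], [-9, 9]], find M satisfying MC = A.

M = [[-3, -1], [3, 0]]

Since C sits to the right of M, M = AC⁻¹.
C has determinant 6; C⁻¹ = [[-1/3, -1/2], [0, -1/2]].
M = AC⁻¹ = [[9, -7], [-9, 9]] · [[-1/3, -1/2], [0, -1/2]] = [[-3, -1], [3, 0]].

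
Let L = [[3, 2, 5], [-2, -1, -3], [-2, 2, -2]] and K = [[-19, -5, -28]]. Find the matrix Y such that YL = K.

Y = [[-3, 3, 2]]

L is on the right of Y, so right-multiply by L⁻¹: Y = KL⁻¹.
det L = -2, so L⁻¹ = [[-4, -7, 1/2], [-1, -2, 1/2], [3, 5, -1/2]].
Y = KL⁻¹ = [[-19, -5, -28]] · [[-4, -7, 1/2], [-1, -2, 1/2], [3, 5, -1/2]] = [[-3, 3, 2]].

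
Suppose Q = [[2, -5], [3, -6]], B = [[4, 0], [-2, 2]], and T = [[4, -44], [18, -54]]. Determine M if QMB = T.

M = Q⁻¹TB⁻¹ (apply Q⁻¹ on the left and B⁻¹ on the right).
Q has determinant 3; Q⁻¹ = [[-2, 5/3], [-1, 2/3]].
B has determinant 8; B⁻¹ = [[1/4, 0], [1/4, 1/2]].
Q⁻¹T = [[22, -2], [8, 8]].
M = (Q⁻¹T)B⁻¹ = [[5, -1], [4, 4]].

M = [[5, -1], [4, 4]]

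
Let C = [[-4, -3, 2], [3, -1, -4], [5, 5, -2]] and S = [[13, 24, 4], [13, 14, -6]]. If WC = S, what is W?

W = [[-5, -4, 1], [5, 1, 6]]

Since C sits to the right of W, W = SC⁻¹.
det C = -6; the adjugate gives C⁻¹ = [[-11/3, -2/3, -7/3], [7/3, 1/3, 5/3], [-10/3, -5/6, -13/6]].
W = SC⁻¹ = [[13, 24, 4], [13, 14, -6]] · [[-11/3, -2/3, -7/3], [7/3, 1/3, 5/3], [-10/3, -5/6, -13/6]] = [[-5, -4, 1], [5, 1, 6]].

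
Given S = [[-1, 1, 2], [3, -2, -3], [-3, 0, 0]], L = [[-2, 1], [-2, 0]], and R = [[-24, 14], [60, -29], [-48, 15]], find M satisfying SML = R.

M = [[-5, -3], [1, -1], [4, -2]]

Isolating M: multiply by S⁻¹ from the left and L⁻¹ from the right, so M = S⁻¹RL⁻¹.
det S = -3; the adjugate gives S⁻¹ = [[0, 0, -1/3], [-3, -2, -1], [2, 1, 1/3]].
det L = 2; the adjugate gives L⁻¹ = [[0, -1/2], [1, -1]].
S⁻¹R = [[16, -5], [0, 1], [-4, 4]].
M = (S⁻¹R)L⁻¹ = [[-5, -3], [1, -1], [4, -2]].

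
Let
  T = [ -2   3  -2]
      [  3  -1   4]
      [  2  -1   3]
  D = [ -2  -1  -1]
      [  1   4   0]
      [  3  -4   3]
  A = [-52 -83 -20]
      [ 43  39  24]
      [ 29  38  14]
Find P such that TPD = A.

P = T⁻¹AD⁻¹ (apply T⁻¹ on the left and D⁻¹ on the right).
T has determinant -3; T⁻¹ = [[-1/3, 7/3, -10/3], [1/3, 2/3, -2/3], [1/3, -4/3, 7/3]].
D has determinant -5; D⁻¹ = [[-12/5, -7/5, -4/5], [3/5, 3/5, 1/5], [16/5, 11/5, 7/5]].
T⁻¹A = [[21, -8, 16], [-8, -27, 0], [-7, 9, -6]].
P = (T⁻¹A)D⁻¹ = [[-4, 1, 4], [3, -5, 1], [3, 2, -1]].

P = [[-4, 1, 4], [3, -5, 1], [3, 2, -1]]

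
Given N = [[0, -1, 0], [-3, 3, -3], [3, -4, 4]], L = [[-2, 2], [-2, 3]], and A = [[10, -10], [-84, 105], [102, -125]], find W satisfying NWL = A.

W = [[0, -5], [5, 0], [-2, -2]]

W = N⁻¹AL⁻¹ (apply N⁻¹ on the left and L⁻¹ on the right).
det N = -3, so N⁻¹ = [[0, -4/3, -1], [-1, 0, 0], [-1, 1, 1]].
det L = -2; the adjugate gives L⁻¹ = [[-3/2, 1], [-1, 1]].
N⁻¹A = [[10, -15], [-10, 10], [8, -10]].
W = (N⁻¹A)L⁻¹ = [[0, -5], [5, 0], [-2, -2]].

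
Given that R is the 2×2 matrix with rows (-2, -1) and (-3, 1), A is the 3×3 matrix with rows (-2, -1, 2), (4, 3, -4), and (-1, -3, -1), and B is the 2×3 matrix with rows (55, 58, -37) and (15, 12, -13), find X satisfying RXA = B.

X = [[2, -2, 2], [3, -4, 5]]

Left-multiply by R⁻¹ and right-multiply by A⁻¹: X = R⁻¹BA⁻¹.
R has determinant -5; R⁻¹ = [[-1/5, -1/5], [-3/5, 2/5]].
det A = 4; the adjugate gives A⁻¹ = [[-15/4, -7/4, -1/2], [2, 1, 0], [-9/4, -5/4, -1/2]].
R⁻¹B = [[-14, -14, 10], [-27, -30, 17]].
X = (R⁻¹B)A⁻¹ = [[2, -2, 2], [3, -4, 5]].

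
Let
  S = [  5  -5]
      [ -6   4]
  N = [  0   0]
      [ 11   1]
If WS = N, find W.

W = [[0, 0], [-5, -6]]

Since S sits to the right of W, W = NS⁻¹.
S has determinant -10; S⁻¹ = [[-2/5, -1/2], [-3/5, -1/2]].
W = NS⁻¹ = [[0, 0], [11, 1]] · [[-2/5, -1/2], [-3/5, -1/2]] = [[0, 0], [-5, -6]].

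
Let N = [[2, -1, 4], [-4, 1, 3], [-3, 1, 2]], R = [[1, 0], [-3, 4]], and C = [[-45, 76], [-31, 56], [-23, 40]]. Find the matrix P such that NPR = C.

P = [[-1, 1], [-2, 3], [3, 5]]

Left-multiply by N⁻¹ and right-multiply by R⁻¹: P = N⁻¹CR⁻¹.
det N = -5; the adjugate gives N⁻¹ = [[1/5, -6/5, 7/5], [1/5, -16/5, 22/5], [1/5, -1/5, 2/5]].
det R = 4, so R⁻¹ = [[1, 0], [3/4, 1/4]].
N⁻¹C = [[-4, 4], [-11, 12], [-12, 20]].
P = (N⁻¹C)R⁻¹ = [[-1, 1], [-2, 3], [3, 5]].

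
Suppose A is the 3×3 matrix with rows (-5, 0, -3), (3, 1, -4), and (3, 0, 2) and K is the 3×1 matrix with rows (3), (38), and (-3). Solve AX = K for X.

Since A multiplies X on the left, X = A⁻¹K.
A has determinant -1; A⁻¹ = [[-2, 0, -3], [18, 1, 29], [3, 0, 5]].
X = A⁻¹K = [[-2, 0, -3], [18, 1, 29], [3, 0, 5]] · [[3], [38], [-3]] = [[3], [5], [-6]].

X = [[3], [5], [-6]]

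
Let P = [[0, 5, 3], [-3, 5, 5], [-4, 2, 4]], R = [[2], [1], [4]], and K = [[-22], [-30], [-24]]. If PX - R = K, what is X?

PX = K + R = [[-20], [-29], [-20]].
P is on the left of X, so left-multiply by P⁻¹: X = P⁻¹(K + R).
det P = 2, so P⁻¹ = [[5, -7, 5], [-4, 6, -9/2], [7, -10, 15/2]].
X = P⁻¹(K + R) = [[3], [-4], [0]].

X = [[3], [-4], [0]]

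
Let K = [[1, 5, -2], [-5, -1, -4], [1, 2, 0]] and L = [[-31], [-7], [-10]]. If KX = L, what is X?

X = [[0], [-5], [3]]

Left-multiplying both sides by K⁻¹ gives X = K⁻¹L.
det K = 6; the adjugate gives K⁻¹ = [[4/3, -2/3, -11/3], [-2/3, 1/3, 7/3], [-3/2, 1/2, 4]].
X = K⁻¹L = [[4/3, -2/3, -11/3], [-2/3, 1/3, 7/3], [-3/2, 1/2, 4]] · [[-31], [-7], [-10]] = [[0], [-5], [3]].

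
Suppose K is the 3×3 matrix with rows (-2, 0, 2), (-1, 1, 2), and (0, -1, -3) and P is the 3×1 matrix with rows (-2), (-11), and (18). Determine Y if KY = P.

Y = [[-3], [-6], [-4]]

K is on the left of Y, so left-multiply by K⁻¹: Y = K⁻¹P.
det K = 4; the adjugate gives K⁻¹ = [[-1/4, -1/2, -1/2], [-3/4, 3/2, 1/2], [1/4, -1/2, -1/2]].
Y = K⁻¹P = [[-1/4, -1/2, -1/2], [-3/4, 3/2, 1/2], [1/4, -1/2, -1/2]] · [[-2], [-11], [18]] = [[-3], [-6], [-4]].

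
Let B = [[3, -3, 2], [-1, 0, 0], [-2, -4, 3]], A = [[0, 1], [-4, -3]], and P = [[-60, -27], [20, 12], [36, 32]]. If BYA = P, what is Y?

Y = B⁻¹PA⁻¹ (apply B⁻¹ on the left and A⁻¹ on the right).
det B = -1; the adjugate gives B⁻¹ = [[0, -1, 0], [-3, -13, 2], [-4, -18, 3]].
det A = 4; the adjugate gives A⁻¹ = [[-3/4, -1/4], [1, 0]].
B⁻¹P = [[-20, -12], [-8, -11], [-12, -12]].
Y = (B⁻¹P)A⁻¹ = [[3, 5], [-5, 2], [-3, 3]].

Y = [[3, 5], [-5, 2], [-3, 3]]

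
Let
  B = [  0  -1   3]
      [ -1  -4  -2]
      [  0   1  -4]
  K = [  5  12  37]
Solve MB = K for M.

Since B sits to the right of M, M = KB⁻¹.
det B = 1, so B⁻¹ = [[18, -1, 14], [-4, 0, -3], [-1, 0, -1]].
M = KB⁻¹ = [[5, 12, 37]] · [[18, -1, 14], [-4, 0, -3], [-1, 0, -1]] = [[5, -5, -3]].

M = [[5, -5, -3]]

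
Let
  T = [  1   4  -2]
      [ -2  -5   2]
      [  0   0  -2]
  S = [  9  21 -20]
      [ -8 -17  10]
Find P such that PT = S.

T is on the right of P, so right-multiply by T⁻¹: P = ST⁻¹.
det T = -6, so T⁻¹ = [[-5/3, -4/3, 1/3], [2/3, 1/3, -1/3], [0, 0, -1/2]].
P = ST⁻¹ = [[9, 21, -20], [-8, -17, 10]] · [[-5/3, -4/3, 1/3], [2/3, 1/3, -1/3], [0, 0, -1/2]] = [[-1, -5, 6], [2, 5, -2]].

P = [[-1, -5, 6], [2, 5, -2]]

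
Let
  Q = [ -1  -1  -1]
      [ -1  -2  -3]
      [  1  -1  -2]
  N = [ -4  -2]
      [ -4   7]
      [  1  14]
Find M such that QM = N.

Q is on the left of M, so left-multiply by Q⁻¹: M = Q⁻¹N.
det Q = 1; the adjugate gives Q⁻¹ = [[1, -1, 1], [-5, 3, -2], [3, -2, 1]].
M = Q⁻¹N = [[1, -1, 1], [-5, 3, -2], [3, -2, 1]] · [[-4, -2], [-4, 7], [1, 14]] = [[1, 5], [6, 3], [-3, -6]].

M = [[1, 5], [6, 3], [-3, -6]]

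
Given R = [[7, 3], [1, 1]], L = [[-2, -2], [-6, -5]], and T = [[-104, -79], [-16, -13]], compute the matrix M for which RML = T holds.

M = [[-5, 4], [4, -1]]

Isolating M: multiply by R⁻¹ from the left and L⁻¹ from the right, so M = R⁻¹TL⁻¹.
det R = 4; the adjugate gives R⁻¹ = [[1/4, -3/4], [-1/4, 7/4]].
det L = -2; the adjugate gives L⁻¹ = [[5/2, -1], [-3, 1]].
R⁻¹T = [[-14, -10], [-2, -3]].
M = (R⁻¹T)L⁻¹ = [[-5, 4], [4, -1]].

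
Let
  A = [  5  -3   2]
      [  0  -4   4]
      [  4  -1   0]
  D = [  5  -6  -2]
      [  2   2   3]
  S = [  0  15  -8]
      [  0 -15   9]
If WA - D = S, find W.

W = [[1, -3, 0], [-2, 4, 3]]

WA = S + D = [[5, 9, -10], [2, -13, 12]].
Since A sits to the right of W, W = (S + D)A⁻¹.
A has determinant 4; A⁻¹ = [[1, -1/2, -1], [4, -2, -5], [4, -7/4, -5]].
W = (S + D)A⁻¹ = [[1, -3, 0], [-2, 4, 3]].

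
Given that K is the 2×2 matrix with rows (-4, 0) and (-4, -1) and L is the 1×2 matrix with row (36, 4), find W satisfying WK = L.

W = [[-5, -4]]

K is on the right of W, so right-multiply by K⁻¹: W = LK⁻¹.
K has determinant 4; K⁻¹ = [[-1/4, 0], [1, -1]].
W = LK⁻¹ = [[36, 4]] · [[-1/4, 0], [1, -1]] = [[-5, -4]].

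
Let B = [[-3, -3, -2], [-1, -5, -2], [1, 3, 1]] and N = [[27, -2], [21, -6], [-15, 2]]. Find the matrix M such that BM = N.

Left-multiplying both sides by B⁻¹ gives M = B⁻¹N.
det B = -4, so B⁻¹ = [[-1/4, 3/4, 1], [1/4, 1/4, 1], [-1/2, -3/2, -3]].
M = B⁻¹N = [[-1/4, 3/4, 1], [1/4, 1/4, 1], [-1/2, -3/2, -3]] · [[27, -2], [21, -6], [-15, 2]] = [[-6, -2], [-3, 0], [0, 4]].

M = [[-6, -2], [-3, 0], [0, 4]]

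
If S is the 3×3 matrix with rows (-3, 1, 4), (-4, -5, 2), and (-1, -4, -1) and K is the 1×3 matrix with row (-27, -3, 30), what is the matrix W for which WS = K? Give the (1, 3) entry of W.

S is on the right of W, so right-multiply by S⁻¹: W = KS⁻¹.
S has determinant -1; S⁻¹ = [[-13, 15, -22], [6, -7, 10], [-11, 13, -19]].
W = KS⁻¹ = [[-27, -3, 30]] · [[-13, 15, -22], [6, -7, 10], [-11, 13, -19]] = [[3, 6, -6]].

-6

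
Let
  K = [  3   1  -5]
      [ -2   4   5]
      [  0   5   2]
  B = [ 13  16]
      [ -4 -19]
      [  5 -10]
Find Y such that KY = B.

Y = [[4, -3], [1, 0], [0, -5]]

K is on the left of Y, so left-multiply by K⁻¹: Y = K⁻¹B.
det K = 3, so K⁻¹ = [[-17/3, -9, 25/3], [4/3, 2, -5/3], [-10/3, -5, 14/3]].
Y = K⁻¹B = [[-17/3, -9, 25/3], [4/3, 2, -5/3], [-10/3, -5, 14/3]] · [[13, 16], [-4, -19], [5, -10]] = [[4, -3], [1, 0], [0, -5]].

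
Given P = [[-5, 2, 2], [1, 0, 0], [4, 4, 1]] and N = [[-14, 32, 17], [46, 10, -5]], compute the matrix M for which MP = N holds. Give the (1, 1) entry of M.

Right-multiplying both sides by P⁻¹ gives M = NP⁻¹.
det P = 6, so P⁻¹ = [[0, 1, 0], [-1/6, -13/6, 1/3], [2/3, 14/3, -1/3]].
M = NP⁻¹ = [[-14, 32, 17], [46, 10, -5]] · [[0, 1, 0], [-1/6, -13/6, 1/3], [2/3, 14/3, -1/3]] = [[6, -4, 5], [-5, 1, 5]].

6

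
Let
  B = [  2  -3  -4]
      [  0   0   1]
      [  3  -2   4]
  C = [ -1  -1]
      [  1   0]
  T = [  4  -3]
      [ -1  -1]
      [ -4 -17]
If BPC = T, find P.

P = [[5, 5], [1, 1], [1, 0]]

P = B⁻¹TC⁻¹ (apply B⁻¹ on the left and C⁻¹ on the right).
det B = -5; the adjugate gives B⁻¹ = [[-2/5, -4, 3/5], [-3/5, -4, 2/5], [0, 1, 0]].
det C = 1, so C⁻¹ = [[0, 1], [-1, -1]].
B⁻¹T = [[0, -5], [0, -1], [-1, -1]].
P = (B⁻¹T)C⁻¹ = [[5, 5], [1, 1], [1, 0]].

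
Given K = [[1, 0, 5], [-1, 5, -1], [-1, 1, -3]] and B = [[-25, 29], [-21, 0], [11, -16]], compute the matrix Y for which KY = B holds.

Y = [[-5, -1], [-6, 1], [-4, 6]]

K is on the left of Y, so left-multiply by K⁻¹: Y = K⁻¹B.
det K = 6, so K⁻¹ = [[-7/3, 5/6, -25/6], [-1/3, 1/3, -2/3], [2/3, -1/6, 5/6]].
Y = K⁻¹B = [[-7/3, 5/6, -25/6], [-1/3, 1/3, -2/3], [2/3, -1/6, 5/6]] · [[-25, 29], [-21, 0], [11, -16]] = [[-5, -1], [-6, 1], [-4, 6]].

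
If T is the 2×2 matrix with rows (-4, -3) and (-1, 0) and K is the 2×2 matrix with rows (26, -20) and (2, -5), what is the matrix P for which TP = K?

P = [[-2, 5], [-6, 0]]

Left-multiplying both sides by T⁻¹ gives P = T⁻¹K.
T has determinant -3; T⁻¹ = [[0, -1], [-1/3, 4/3]].
P = T⁻¹K = [[0, -1], [-1/3, 4/3]] · [[26, -20], [2, -5]] = [[-2, 5], [-6, 0]].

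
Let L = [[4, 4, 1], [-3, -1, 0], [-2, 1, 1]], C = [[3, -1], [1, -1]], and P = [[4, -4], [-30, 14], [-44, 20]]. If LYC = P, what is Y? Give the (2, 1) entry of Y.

Y = L⁻¹PC⁻¹ (apply L⁻¹ on the left and C⁻¹ on the right).
det L = 3, so L⁻¹ = [[-1/3, -1, 1/3], [1, 2, -1], [-5/3, -4, 8/3]].
det C = -2; the adjugate gives C⁻¹ = [[1/2, -1/2], [1/2, -3/2]].
L⁻¹P = [[14, -6], [-12, 4], [-4, 4]].
Y = (L⁻¹P)C⁻¹ = [[4, 2], [-4, 0], [0, -4]].

-4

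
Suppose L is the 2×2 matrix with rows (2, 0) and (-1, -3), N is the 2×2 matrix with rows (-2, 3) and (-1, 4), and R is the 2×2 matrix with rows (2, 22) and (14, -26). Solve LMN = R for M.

M = L⁻¹RN⁻¹ (apply L⁻¹ on the left and N⁻¹ on the right).
det L = -6, so L⁻¹ = [[1/2, 0], [-1/6, -1/3]].
det N = -5; the adjugate gives N⁻¹ = [[-4/5, 3/5], [-1/5, 2/5]].
L⁻¹R = [[1, 11], [-5, 5]].
M = (L⁻¹R)N⁻¹ = [[-3, 5], [3, -1]].

M = [[-3, 5], [3, -1]]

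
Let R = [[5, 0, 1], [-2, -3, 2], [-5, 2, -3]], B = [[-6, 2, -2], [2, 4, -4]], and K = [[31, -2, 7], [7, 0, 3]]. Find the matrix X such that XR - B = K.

X = [[5, 0, 0], [0, -2, -1]]

XR = K + B = [[25, 0, 5], [9, 4, -1]].
Since R sits to the right of X, X = (K + B)R⁻¹.
R has determinant 6; R⁻¹ = [[5/6, 1/3, 1/2], [-8/3, -5/3, -2], [-19/6, -5/3, -5/2]].
X = (K + B)R⁻¹ = [[5, 0, 0], [0, -2, -1]].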